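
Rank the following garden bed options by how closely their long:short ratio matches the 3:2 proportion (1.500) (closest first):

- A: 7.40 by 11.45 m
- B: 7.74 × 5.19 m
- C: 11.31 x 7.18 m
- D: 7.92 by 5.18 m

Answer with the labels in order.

A: 11.45/7.40 ≈ 1.547 → |1.547 − 1.500| = 0.047
B: 7.74/5.19 ≈ 1.491 → |1.491 − 1.500| = 0.009
C: 11.31/7.18 ≈ 1.575 → |1.575 − 1.500| = 0.075
D: 7.92/5.18 ≈ 1.529 → |1.529 − 1.500| = 0.029

B, D, A, C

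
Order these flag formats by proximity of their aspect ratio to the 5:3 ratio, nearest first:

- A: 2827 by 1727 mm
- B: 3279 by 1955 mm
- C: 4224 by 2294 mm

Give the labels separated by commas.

B, A, C

Ratios: A = 2827 / 1727 ≈ 1.637; B = 3279 / 1955 ≈ 1.677; C = 4224 / 2294 ≈ 1.841.
|Δ from 1.667|: A 0.030; B 0.010; C 0.174.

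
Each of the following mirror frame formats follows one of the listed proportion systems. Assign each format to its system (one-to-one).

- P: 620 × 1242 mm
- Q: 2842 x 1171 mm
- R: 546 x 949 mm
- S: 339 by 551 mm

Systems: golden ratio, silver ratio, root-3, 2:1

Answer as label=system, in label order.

P=2:1, Q=silver ratio, R=root-3, S=golden ratio

Ratios: P ≈ 2.003; Q ≈ 2.427; R ≈ 1.738; S ≈ 1.625.
Targets: golden ratio ≈ 1.618; silver ratio ≈ 2.414; root-3 ≈ 1.732; 2:1 ≈ 2.000.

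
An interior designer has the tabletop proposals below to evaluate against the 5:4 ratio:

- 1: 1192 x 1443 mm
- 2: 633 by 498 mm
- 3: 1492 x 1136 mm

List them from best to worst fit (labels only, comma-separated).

Ratios: 1 = 1443 / 1192 ≈ 1.211; 2 = 633 / 498 ≈ 1.271; 3 = 1492 / 1136 ≈ 1.313.
|Δ from 1.250|: 1 0.039; 2 0.021; 3 0.063.

2, 1, 3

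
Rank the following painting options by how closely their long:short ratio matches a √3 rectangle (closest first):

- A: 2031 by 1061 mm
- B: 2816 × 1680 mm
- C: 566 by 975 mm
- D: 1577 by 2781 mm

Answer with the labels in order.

C, D, B, A

Ratios: A = 2031 / 1061 ≈ 1.914; B = 2816 / 1680 ≈ 1.676; C = 975 / 566 ≈ 1.723; D = 2781 / 1577 ≈ 1.763.
|Δ from 1.732|: A 0.182; B 0.056; C 0.009; D 0.031.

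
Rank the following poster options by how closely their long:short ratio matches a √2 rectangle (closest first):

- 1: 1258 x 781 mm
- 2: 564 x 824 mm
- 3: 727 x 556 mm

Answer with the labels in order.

2, 3, 1

1: 1258/781 ≈ 1.611 → |1.611 − 1.414| = 0.197
2: 824/564 ≈ 1.461 → |1.461 − 1.414| = 0.047
3: 727/556 ≈ 1.308 → |1.308 − 1.414| = 0.106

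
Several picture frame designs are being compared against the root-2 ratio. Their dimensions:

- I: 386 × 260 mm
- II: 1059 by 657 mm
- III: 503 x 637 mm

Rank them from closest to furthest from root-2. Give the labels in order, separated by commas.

I, III, II

I: 386/260 ≈ 1.485 → |1.485 − 1.414| = 0.071
II: 1059/657 ≈ 1.612 → |1.612 − 1.414| = 0.198
III: 637/503 ≈ 1.266 → |1.266 − 1.414| = 0.148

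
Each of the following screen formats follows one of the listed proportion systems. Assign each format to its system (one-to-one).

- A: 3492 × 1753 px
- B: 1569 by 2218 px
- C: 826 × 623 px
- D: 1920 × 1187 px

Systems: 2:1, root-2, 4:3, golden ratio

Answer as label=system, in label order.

A=2:1, B=root-2, C=4:3, D=golden ratio

A = 3492/1753 ≈ 1.992 → 2:1 (2.000)
B = 2218/1569 ≈ 1.414 → root-2 (1.414)
C = 826/623 ≈ 1.326 → 4:3 (1.333)
D = 1920/1187 ≈ 1.618 → golden ratio (1.618)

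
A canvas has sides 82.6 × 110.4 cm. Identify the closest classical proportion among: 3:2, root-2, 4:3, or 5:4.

Ratio = 110.4 / 82.6 ≈ 1.337.
Distances: 3:2 1.500 (Δ 0.163); root-2 1.414 (Δ 0.077); 4:3 1.333 (Δ 0.004); 5:4 1.250 (Δ 0.087).

4:3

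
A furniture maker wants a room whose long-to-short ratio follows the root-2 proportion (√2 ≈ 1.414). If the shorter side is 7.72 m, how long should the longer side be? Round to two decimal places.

10.92 m

root-2 ≈ 1.41421.
Longer side = 7.72 × 1.41421 ≈ 10.9177 → 10.92 m.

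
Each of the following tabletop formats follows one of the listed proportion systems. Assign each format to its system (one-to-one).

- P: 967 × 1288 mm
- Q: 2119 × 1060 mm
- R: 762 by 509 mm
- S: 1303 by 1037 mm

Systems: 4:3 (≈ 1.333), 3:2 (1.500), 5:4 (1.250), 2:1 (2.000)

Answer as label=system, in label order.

P=4:3, Q=2:1, R=3:2, S=5:4

P = 1288/967 ≈ 1.332 → 4:3 (1.333)
Q = 2119/1060 ≈ 1.999 → 2:1 (2.000)
R = 762/509 ≈ 1.497 → 3:2 (1.500)
S = 1303/1037 ≈ 1.257 → 5:4 (1.250)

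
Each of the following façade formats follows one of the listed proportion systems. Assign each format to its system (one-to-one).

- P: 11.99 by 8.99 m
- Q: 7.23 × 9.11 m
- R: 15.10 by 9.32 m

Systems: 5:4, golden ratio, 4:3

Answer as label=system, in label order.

P = 11.99/8.99 ≈ 1.334 → 4:3 (1.333)
Q = 9.11/7.23 ≈ 1.260 → 5:4 (1.250)
R = 15.10/9.32 ≈ 1.620 → golden ratio (1.618)

P=4:3, Q=5:4, R=golden ratio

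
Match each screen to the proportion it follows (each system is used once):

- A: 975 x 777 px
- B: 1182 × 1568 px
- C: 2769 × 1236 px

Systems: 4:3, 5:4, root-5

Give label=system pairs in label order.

A=5:4, B=4:3, C=root-5

A = 975/777 ≈ 1.255 → 5:4 (1.250)
B = 1568/1182 ≈ 1.327 → 4:3 (1.333)
C = 2769/1236 ≈ 2.240 → root-5 (2.236)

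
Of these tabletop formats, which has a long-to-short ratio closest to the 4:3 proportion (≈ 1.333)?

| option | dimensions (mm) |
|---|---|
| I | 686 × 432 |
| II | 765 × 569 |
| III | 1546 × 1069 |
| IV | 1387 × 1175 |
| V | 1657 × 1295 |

II

Ratios (long/short): I ≈ 1.588; II ≈ 1.344; III ≈ 1.446; IV ≈ 1.180; V ≈ 1.280.
4:3 ≈ 1.333; option II is nearest (Δ 0.011).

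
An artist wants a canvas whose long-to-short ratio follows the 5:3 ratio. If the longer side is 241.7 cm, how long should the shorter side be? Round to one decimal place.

5:3 ≈ 1.66667.
Shorter side = 241.7 ÷ 1.66667 ≈ 145.020 → 145.0 cm.

145.0 cm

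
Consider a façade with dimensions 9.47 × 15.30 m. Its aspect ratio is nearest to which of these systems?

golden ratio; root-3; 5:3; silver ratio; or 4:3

Ratio = 15.30 / 9.47 ≈ 1.616.
Distances: golden ratio 1.618 (Δ 0.002); root-3 1.732 (Δ 0.116); 5:3 1.667 (Δ 0.051); silver ratio 2.414 (Δ 0.798); 4:3 1.333 (Δ 0.283).

golden ratio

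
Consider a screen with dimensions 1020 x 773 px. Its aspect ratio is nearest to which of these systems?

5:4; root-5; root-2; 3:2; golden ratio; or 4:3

1020/773 ≈ 1.320. Nearest candidates are 4:3 (1.333, off by 0.013) and 5:4 (1.250, off by 0.070).

4:3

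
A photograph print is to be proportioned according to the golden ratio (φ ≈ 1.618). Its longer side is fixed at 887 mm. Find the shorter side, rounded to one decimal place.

548.2 mm

golden ratio ≈ 1.61803.
Shorter side = 887 ÷ 1.61803 ≈ 548.197 → 548.2 mm.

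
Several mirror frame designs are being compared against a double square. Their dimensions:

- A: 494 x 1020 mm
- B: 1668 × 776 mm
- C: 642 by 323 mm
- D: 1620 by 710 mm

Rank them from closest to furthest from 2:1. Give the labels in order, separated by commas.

A: 1020/494 ≈ 2.065 → |2.065 − 2.000| = 0.065
B: 1668/776 ≈ 2.149 → |2.149 − 2.000| = 0.149
C: 642/323 ≈ 1.988 → |1.988 − 2.000| = 0.012
D: 1620/710 ≈ 2.282 → |2.282 − 2.000| = 0.282

C, A, B, D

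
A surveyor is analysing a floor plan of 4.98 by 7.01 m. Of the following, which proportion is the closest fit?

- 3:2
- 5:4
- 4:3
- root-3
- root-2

Ratio = 7.01 / 4.98 ≈ 1.408.
Distances: 3:2 1.500 (Δ 0.092); 5:4 1.250 (Δ 0.158); 4:3 1.333 (Δ 0.075); root-3 1.732 (Δ 0.324); root-2 1.414 (Δ 0.006).

root-2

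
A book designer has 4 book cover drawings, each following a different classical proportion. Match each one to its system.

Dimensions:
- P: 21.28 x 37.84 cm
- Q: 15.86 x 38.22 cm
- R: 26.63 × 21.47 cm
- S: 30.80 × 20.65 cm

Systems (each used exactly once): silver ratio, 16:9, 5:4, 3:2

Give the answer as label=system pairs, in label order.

P=16:9, Q=silver ratio, R=5:4, S=3:2

Ratios: P ≈ 1.778; Q ≈ 2.410; R ≈ 1.240; S ≈ 1.492.
Targets: silver ratio ≈ 2.414; 16:9 ≈ 1.778; 5:4 ≈ 1.250; 3:2 ≈ 1.500.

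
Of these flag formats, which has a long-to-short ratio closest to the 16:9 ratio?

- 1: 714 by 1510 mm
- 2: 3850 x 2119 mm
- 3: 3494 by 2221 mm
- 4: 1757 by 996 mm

Target 16:9 ≈ 1.778.
1: 2.115 (Δ0.337)  2: 1.817 (Δ0.039)  3: 1.573 (Δ0.205)  4: 1.764 (Δ0.014)

4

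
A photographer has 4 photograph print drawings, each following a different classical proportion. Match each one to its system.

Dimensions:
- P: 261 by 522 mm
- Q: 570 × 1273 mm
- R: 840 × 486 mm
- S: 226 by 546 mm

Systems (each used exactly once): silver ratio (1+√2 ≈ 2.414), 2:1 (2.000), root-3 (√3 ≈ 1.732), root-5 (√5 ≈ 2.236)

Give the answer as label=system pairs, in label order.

P=2:1, Q=root-5, R=root-3, S=silver ratio

P = 522/261 ≈ 2.000 → 2:1 (2.000)
Q = 1273/570 ≈ 2.233 → root-5 (2.236)
R = 840/486 ≈ 1.728 → root-3 (1.732)
S = 546/226 ≈ 2.416 → silver ratio (2.414)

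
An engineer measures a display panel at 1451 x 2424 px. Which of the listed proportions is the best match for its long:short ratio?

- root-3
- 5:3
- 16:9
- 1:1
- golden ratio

Ratio = 2424 / 1451 ≈ 1.671.
Distances: root-3 1.732 (Δ 0.061); 5:3 1.667 (Δ 0.004); 16:9 1.778 (Δ 0.107); 1:1 1.000 (Δ 0.671); golden ratio 1.618 (Δ 0.053).

5:3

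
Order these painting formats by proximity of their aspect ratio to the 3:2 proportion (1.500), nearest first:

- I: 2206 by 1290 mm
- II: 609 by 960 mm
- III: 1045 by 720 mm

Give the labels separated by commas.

Ratios: I = 2206 / 1290 ≈ 1.710; II = 960 / 609 ≈ 1.576; III = 1045 / 720 ≈ 1.451.
|Δ from 1.500|: I 0.210; II 0.076; III 0.049.

III, II, I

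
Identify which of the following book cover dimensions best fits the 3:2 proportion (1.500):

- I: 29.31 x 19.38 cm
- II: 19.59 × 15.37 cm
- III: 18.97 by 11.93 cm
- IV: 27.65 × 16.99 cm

Target 3:2 ≈ 1.500.
I: 1.512 (Δ0.012)  II: 1.275 (Δ0.225)  III: 1.590 (Δ0.090)  IV: 1.627 (Δ0.127)

I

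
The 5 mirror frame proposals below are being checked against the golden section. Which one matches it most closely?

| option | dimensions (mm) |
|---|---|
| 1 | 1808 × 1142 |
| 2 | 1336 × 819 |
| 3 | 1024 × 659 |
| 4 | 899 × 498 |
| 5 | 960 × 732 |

Target golden ratio ≈ 1.618.
1: 1.583 (Δ0.035)  2: 1.631 (Δ0.013)  3: 1.554 (Δ0.064)  4: 1.805 (Δ0.187)  5: 1.311 (Δ0.307)

2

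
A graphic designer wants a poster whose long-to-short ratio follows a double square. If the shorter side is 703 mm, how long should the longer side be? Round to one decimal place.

1406.0 mm

2:1 = 2.00000.
Longer side = 703 × 2.00000 ≈ 1406.000 → 1406.0 mm.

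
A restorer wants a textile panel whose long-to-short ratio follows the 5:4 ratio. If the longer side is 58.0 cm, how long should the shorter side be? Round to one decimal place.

5:4 = 1.25000.
Shorter side = 58.0 ÷ 1.25000 ≈ 46.400 → 46.4 cm.

46.4 cm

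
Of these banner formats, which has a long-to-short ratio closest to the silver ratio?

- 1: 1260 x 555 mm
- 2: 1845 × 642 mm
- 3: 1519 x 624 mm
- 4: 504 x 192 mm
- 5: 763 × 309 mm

3

Ratios (long/short): 1 ≈ 2.270; 2 ≈ 2.874; 3 ≈ 2.434; 4 ≈ 2.625; 5 ≈ 2.469.
silver ratio ≈ 2.414; option 3 is nearest (Δ 0.020).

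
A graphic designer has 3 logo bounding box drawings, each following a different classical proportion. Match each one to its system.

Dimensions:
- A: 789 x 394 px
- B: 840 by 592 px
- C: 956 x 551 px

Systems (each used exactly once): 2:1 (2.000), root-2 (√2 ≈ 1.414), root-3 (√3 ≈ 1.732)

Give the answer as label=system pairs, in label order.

A=2:1, B=root-2, C=root-3

Ratios: A ≈ 2.003; B ≈ 1.419; C ≈ 1.735.
Targets: 2:1 ≈ 2.000; root-2 ≈ 1.414; root-3 ≈ 1.732.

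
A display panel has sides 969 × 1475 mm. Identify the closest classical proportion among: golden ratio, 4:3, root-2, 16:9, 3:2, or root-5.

3:2

Ratio = 1475 / 969 ≈ 1.522.
Distances: golden ratio 1.618 (Δ 0.096); 4:3 1.333 (Δ 0.189); root-2 1.414 (Δ 0.108); 16:9 1.778 (Δ 0.256); 3:2 1.500 (Δ 0.022); root-5 2.236 (Δ 0.714).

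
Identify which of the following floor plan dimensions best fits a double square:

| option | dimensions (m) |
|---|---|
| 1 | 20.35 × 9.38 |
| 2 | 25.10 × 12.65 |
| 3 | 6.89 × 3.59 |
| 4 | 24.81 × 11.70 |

2

Ratios (long/short): 1 ≈ 2.170; 2 ≈ 1.984; 3 ≈ 1.919; 4 ≈ 2.121.
2:1 ≈ 2.000; option 2 is nearest (Δ 0.016).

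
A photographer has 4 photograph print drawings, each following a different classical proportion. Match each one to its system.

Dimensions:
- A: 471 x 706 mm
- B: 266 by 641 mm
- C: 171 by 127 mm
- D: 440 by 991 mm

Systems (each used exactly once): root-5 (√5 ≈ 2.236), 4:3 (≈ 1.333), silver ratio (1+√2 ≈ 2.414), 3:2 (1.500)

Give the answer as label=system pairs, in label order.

A = 706/471 ≈ 1.499 → 3:2 (1.500)
B = 641/266 ≈ 2.410 → silver ratio (2.414)
C = 171/127 ≈ 1.346 → 4:3 (1.333)
D = 991/440 ≈ 2.252 → root-5 (2.236)

A=3:2, B=silver ratio, C=4:3, D=root-5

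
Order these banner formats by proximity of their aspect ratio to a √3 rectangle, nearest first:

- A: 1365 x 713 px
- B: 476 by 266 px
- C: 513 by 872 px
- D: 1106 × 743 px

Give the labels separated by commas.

A: 1365/713 ≈ 1.914 → |1.914 − 1.732| = 0.182
B: 476/266 ≈ 1.789 → |1.789 − 1.732| = 0.057
C: 872/513 ≈ 1.700 → |1.700 − 1.732| = 0.032
D: 1106/743 ≈ 1.489 → |1.489 − 1.732| = 0.243

C, B, A, D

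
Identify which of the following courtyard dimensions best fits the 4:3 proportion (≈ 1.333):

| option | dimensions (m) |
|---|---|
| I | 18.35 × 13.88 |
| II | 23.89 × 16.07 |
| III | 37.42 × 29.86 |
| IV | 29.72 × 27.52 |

Target 4:3 ≈ 1.333.
I: 1.322 (Δ0.011)  II: 1.487 (Δ0.154)  III: 1.253 (Δ0.080)  IV: 1.080 (Δ0.253)

I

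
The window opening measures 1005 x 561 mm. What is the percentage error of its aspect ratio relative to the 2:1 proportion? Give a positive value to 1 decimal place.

Ratio = 1005 / 561 ≈ 1.7914.
Ideal 2:1 = 2.0000. |1.7914 − 2.0000| / 2.0000 ≈ 10.43% → 10.4%.

10.4%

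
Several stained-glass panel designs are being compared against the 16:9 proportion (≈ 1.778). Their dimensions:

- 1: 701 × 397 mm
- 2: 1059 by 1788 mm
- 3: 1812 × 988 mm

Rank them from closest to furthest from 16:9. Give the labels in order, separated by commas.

1: 701/397 ≈ 1.766 → |1.766 − 1.778| = 0.012
2: 1788/1059 ≈ 1.688 → |1.688 − 1.778| = 0.090
3: 1812/988 ≈ 1.834 → |1.834 − 1.778| = 0.056

1, 3, 2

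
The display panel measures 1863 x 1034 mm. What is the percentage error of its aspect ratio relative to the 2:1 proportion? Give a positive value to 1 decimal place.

Ratio = 1863 / 1034 ≈ 1.8017.
Ideal 2:1 = 2.0000. |1.8017 − 2.0000| / 2.0000 ≈ 9.91% → 9.9%.

9.9%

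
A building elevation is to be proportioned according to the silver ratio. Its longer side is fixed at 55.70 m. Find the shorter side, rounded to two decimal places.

23.07 m

silver ratio ≈ 2.41421.
Shorter side = 55.70 ÷ 2.41421 ≈ 23.0717 → 23.07 m.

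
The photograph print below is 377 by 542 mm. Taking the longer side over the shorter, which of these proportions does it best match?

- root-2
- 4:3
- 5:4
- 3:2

Ratio = 542 / 377 ≈ 1.438.
Distances: root-2 1.414 (Δ 0.024); 4:3 1.333 (Δ 0.105); 5:4 1.250 (Δ 0.188); 3:2 1.500 (Δ 0.062).

root-2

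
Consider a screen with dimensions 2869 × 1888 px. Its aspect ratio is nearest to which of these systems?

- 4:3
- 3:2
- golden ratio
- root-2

3:2

Ratio = 2869 / 1888 ≈ 1.520.
Distances: 4:3 1.333 (Δ 0.187); 3:2 1.500 (Δ 0.020); golden ratio 1.618 (Δ 0.098); root-2 1.414 (Δ 0.106).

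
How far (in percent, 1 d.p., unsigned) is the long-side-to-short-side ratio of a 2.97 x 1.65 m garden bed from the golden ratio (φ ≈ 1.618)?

11.2%

Ratio = 2.97 / 1.65 ≈ 1.8000.
Ideal golden ratio ≈ 1.6180. |1.8000 − 1.6180| / 1.6180 ≈ 11.25% → 11.2%.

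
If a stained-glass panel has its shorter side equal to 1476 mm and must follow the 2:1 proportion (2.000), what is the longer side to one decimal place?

2952.0 mm

2:1 = 2.00000.
Longer side = 1476 × 2.00000 ≈ 2952.000 → 2952.0 mm.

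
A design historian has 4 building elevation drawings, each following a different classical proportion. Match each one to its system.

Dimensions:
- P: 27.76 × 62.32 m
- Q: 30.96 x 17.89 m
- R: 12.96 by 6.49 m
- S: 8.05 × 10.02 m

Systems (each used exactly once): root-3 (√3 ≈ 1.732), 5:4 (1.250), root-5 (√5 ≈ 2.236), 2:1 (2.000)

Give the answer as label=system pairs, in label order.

P = 62.32/27.76 ≈ 2.245 → root-5 (2.236)
Q = 30.96/17.89 ≈ 1.731 → root-3 (1.732)
R = 12.96/6.49 ≈ 1.997 → 2:1 (2.000)
S = 10.02/8.05 ≈ 1.245 → 5:4 (1.250)

P=root-5, Q=root-3, R=2:1, S=5:4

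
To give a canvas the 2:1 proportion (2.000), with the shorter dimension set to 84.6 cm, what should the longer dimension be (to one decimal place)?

169.2 cm

2:1 = 2.00000.
Longer side = 84.6 × 2.00000 ≈ 169.200 → 169.2 cm.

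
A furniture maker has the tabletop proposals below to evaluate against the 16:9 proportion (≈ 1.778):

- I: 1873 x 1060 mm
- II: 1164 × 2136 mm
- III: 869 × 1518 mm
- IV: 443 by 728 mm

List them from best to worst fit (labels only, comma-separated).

I, III, II, IV

Ratios: I = 1873 / 1060 ≈ 1.767; II = 2136 / 1164 ≈ 1.835; III = 1518 / 869 ≈ 1.747; IV = 728 / 443 ≈ 1.643.
|Δ from 1.778|: I 0.011; II 0.057; III 0.031; IV 0.135.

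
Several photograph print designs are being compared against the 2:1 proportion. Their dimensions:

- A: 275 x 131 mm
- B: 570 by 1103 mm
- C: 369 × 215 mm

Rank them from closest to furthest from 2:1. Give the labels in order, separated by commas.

Ratios: A = 275 / 131 ≈ 2.099; B = 1103 / 570 ≈ 1.935; C = 369 / 215 ≈ 1.716.
|Δ from 2.000|: A 0.099; B 0.065; C 0.284.

B, A, C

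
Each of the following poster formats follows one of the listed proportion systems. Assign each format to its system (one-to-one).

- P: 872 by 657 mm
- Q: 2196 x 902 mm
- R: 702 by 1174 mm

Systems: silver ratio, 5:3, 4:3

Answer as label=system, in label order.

P = 872/657 ≈ 1.327 → 4:3 (1.333)
Q = 2196/902 ≈ 2.435 → silver ratio (2.414)
R = 1174/702 ≈ 1.672 → 5:3 (1.667)

P=4:3, Q=silver ratio, R=5:3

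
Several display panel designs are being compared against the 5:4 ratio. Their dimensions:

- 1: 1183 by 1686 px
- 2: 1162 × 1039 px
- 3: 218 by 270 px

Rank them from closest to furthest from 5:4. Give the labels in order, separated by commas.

3, 2, 1

1: 1686/1183 ≈ 1.425 → |1.425 − 1.250| = 0.175
2: 1162/1039 ≈ 1.118 → |1.118 − 1.250| = 0.132
3: 270/218 ≈ 1.239 → |1.239 − 1.250| = 0.011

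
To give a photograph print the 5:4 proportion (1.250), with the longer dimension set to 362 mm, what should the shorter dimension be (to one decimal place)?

5:4 = 1.25000.
Shorter side = 362 ÷ 1.25000 ≈ 289.600 → 289.6 mm.

289.6 mm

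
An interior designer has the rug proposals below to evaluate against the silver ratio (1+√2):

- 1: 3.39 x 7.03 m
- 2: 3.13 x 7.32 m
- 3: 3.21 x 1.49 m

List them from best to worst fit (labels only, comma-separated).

2, 3, 1

Ratios: 1 = 7.03 / 3.39 ≈ 2.074; 2 = 7.32 / 3.13 ≈ 2.339; 3 = 3.21 / 1.49 ≈ 2.154.
|Δ from 2.414|: 1 0.340; 2 0.075; 3 0.260.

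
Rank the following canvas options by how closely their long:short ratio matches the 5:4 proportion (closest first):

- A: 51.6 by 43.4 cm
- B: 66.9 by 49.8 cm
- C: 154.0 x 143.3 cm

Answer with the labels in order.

A, B, C

Ratios: A = 51.6 / 43.4 ≈ 1.189; B = 66.9 / 49.8 ≈ 1.343; C = 154.0 / 143.3 ≈ 1.075.
|Δ from 1.250|: A 0.061; B 0.093; C 0.175.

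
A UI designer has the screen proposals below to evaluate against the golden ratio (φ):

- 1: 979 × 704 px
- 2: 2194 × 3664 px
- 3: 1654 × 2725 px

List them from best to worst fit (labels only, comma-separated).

Ratios: 1 = 979 / 704 ≈ 1.391; 2 = 3664 / 2194 ≈ 1.670; 3 = 2725 / 1654 ≈ 1.648.
|Δ from 1.618|: 1 0.227; 2 0.052; 3 0.030.

3, 2, 1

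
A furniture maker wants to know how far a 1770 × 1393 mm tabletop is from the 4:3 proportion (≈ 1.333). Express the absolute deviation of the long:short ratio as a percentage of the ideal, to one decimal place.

Ratio = 1770 / 1393 ≈ 1.2706.
Ideal 4:3 ≈ 1.3333. |1.2706 − 1.3333| / 1.3333 ≈ 4.70% → 4.7%.

4.7%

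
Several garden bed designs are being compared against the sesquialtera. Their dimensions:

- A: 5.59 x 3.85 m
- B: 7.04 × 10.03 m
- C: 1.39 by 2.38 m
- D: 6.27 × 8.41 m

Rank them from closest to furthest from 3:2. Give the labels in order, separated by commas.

A, B, D, C

A: 5.59/3.85 ≈ 1.452 → |1.452 − 1.500| = 0.048
B: 10.03/7.04 ≈ 1.425 → |1.425 − 1.500| = 0.075
C: 2.38/1.39 ≈ 1.712 → |1.712 − 1.500| = 0.212
D: 8.41/6.27 ≈ 1.341 → |1.341 − 1.500| = 0.159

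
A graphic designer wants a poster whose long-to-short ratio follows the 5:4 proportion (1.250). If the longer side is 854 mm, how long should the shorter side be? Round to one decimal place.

683.2 mm

5:4 = 1.25000.
Shorter side = 854 ÷ 1.25000 ≈ 683.200 → 683.2 mm.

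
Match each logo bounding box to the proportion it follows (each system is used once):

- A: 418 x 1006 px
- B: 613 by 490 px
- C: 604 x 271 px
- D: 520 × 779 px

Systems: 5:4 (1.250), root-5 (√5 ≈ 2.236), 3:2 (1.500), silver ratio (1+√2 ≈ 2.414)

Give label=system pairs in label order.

A=silver ratio, B=5:4, C=root-5, D=3:2

Ratios: A ≈ 2.407; B ≈ 1.251; C ≈ 2.229; D ≈ 1.498.
Targets: 5:4 ≈ 1.250; root-5 ≈ 2.236; 3:2 ≈ 1.500; silver ratio ≈ 2.414.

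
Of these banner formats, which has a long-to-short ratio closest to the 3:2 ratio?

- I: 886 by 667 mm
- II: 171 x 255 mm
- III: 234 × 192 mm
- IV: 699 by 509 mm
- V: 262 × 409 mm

II

Ratios (long/short): I ≈ 1.328; II ≈ 1.491; III ≈ 1.219; IV ≈ 1.373; V ≈ 1.561.
3:2 ≈ 1.500; option II is nearest (Δ 0.009).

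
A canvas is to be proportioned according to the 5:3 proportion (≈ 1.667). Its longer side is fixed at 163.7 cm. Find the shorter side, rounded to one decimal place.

98.2 cm

5:3 ≈ 1.66667.
Shorter side = 163.7 ÷ 1.66667 ≈ 98.220 → 98.2 cm.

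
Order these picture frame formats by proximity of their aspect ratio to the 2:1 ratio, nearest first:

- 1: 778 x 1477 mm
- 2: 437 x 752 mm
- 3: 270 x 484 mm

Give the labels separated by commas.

Ratios: 1 = 1477 / 778 ≈ 1.898; 2 = 752 / 437 ≈ 1.721; 3 = 484 / 270 ≈ 1.793.
|Δ from 2.000|: 1 0.102; 2 0.279; 3 0.207.

1, 3, 2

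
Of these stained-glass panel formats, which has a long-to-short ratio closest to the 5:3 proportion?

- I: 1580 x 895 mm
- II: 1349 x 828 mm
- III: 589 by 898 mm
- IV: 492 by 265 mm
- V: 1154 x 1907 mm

V

Target 5:3 ≈ 1.667.
I: 1.765 (Δ0.098)  II: 1.629 (Δ0.038)  III: 1.525 (Δ0.142)  IV: 1.857 (Δ0.190)  V: 1.653 (Δ0.014)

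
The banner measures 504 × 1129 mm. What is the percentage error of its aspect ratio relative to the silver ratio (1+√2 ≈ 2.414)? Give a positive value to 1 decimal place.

7.2%

Ratio = 1129 / 504 ≈ 2.2401.
Ideal silver ratio ≈ 2.4142. |2.2401 − 2.4142| / 2.4142 ≈ 7.21% → 7.2%.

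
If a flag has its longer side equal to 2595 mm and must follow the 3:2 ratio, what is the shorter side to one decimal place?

3:2 = 1.50000.
Shorter side = 2595 ÷ 1.50000 ≈ 1730.000 → 1730.0 mm.

1730.0 mm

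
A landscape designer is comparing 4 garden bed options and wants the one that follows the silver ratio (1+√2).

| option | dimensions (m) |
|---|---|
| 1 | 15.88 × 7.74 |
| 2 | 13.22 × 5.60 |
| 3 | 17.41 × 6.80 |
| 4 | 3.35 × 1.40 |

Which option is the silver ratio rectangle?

Target silver ratio ≈ 2.414.
1: 2.052 (Δ0.362)  2: 2.361 (Δ0.053)  3: 2.560 (Δ0.146)  4: 2.393 (Δ0.021)

4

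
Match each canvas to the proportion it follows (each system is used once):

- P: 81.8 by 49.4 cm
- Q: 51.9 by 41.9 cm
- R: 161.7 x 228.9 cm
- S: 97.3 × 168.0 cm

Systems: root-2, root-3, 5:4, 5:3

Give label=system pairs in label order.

Ratios: P ≈ 1.656; Q ≈ 1.239; R ≈ 1.416; S ≈ 1.727.
Targets: root-2 ≈ 1.414; root-3 ≈ 1.732; 5:4 ≈ 1.250; 5:3 ≈ 1.667.

P=5:3, Q=5:4, R=root-2, S=root-3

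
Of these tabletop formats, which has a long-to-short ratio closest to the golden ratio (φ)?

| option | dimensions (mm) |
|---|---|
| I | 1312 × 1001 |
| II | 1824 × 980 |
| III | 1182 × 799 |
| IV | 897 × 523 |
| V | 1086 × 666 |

Target golden ratio ≈ 1.618.
I: 1.311 (Δ0.307)  II: 1.861 (Δ0.243)  III: 1.479 (Δ0.139)  IV: 1.715 (Δ0.097)  V: 1.631 (Δ0.013)

V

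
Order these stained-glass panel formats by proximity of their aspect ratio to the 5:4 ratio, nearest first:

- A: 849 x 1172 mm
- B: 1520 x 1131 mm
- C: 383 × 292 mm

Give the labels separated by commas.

Ratios: A = 1172 / 849 ≈ 1.380; B = 1520 / 1131 ≈ 1.344; C = 383 / 292 ≈ 1.312.
|Δ from 1.250|: A 0.130; B 0.094; C 0.062.

C, B, A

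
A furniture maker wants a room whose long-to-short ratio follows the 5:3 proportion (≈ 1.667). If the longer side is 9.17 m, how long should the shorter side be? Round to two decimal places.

5:3 ≈ 1.66667.
Shorter side = 9.17 ÷ 1.66667 ≈ 5.5020 → 5.50 m.

5.50 m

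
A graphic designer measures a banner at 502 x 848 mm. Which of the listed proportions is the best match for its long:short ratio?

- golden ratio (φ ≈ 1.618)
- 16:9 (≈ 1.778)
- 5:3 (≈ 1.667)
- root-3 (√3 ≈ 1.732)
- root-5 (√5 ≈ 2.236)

5:3

Ratio = 848 / 502 ≈ 1.689.
Distances: golden ratio 1.618 (Δ 0.071); 16:9 1.778 (Δ 0.089); 5:3 1.667 (Δ 0.022); root-3 1.732 (Δ 0.043); root-5 2.236 (Δ 0.547).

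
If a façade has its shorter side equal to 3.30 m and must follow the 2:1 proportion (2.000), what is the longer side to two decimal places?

2:1 = 2.00000.
Longer side = 3.30 × 2.00000 ≈ 6.6000 → 6.60 m.

6.60 m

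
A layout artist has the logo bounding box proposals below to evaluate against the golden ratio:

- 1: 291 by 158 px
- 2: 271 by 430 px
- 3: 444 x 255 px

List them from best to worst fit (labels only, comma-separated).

1: 291/158 ≈ 1.842 → |1.842 − 1.618| = 0.224
2: 430/271 ≈ 1.587 → |1.587 − 1.618| = 0.031
3: 444/255 ≈ 1.741 → |1.741 − 1.618| = 0.123

2, 3, 1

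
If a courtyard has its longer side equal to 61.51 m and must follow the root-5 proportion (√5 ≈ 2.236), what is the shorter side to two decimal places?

root-5 ≈ 2.23607.
Shorter side = 61.51 ÷ 2.23607 ≈ 27.5081 → 27.51 m.

27.51 m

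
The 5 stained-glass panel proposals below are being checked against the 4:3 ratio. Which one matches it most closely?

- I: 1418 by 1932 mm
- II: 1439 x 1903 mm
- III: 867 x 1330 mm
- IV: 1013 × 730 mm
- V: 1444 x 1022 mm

Target 4:3 ≈ 1.333.
I: 1.362 (Δ0.029)  II: 1.322 (Δ0.011)  III: 1.534 (Δ0.201)  IV: 1.388 (Δ0.055)  V: 1.413 (Δ0.080)

II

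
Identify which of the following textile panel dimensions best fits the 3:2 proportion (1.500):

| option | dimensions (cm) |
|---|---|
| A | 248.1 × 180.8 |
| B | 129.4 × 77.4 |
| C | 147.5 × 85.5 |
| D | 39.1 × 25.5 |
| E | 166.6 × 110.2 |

E

Target 3:2 ≈ 1.500.
A: 1.372 (Δ0.128)  B: 1.672 (Δ0.172)  C: 1.725 (Δ0.225)  D: 1.533 (Δ0.033)  E: 1.512 (Δ0.012)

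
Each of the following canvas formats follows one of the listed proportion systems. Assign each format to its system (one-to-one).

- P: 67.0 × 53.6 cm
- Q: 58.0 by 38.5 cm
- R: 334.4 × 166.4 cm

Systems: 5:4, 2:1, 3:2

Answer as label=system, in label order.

P = 67.0/53.6 ≈ 1.250 → 5:4 (1.250)
Q = 58.0/38.5 ≈ 1.506 → 3:2 (1.500)
R = 334.4/166.4 ≈ 2.010 → 2:1 (2.000)

P=5:4, Q=3:2, R=2:1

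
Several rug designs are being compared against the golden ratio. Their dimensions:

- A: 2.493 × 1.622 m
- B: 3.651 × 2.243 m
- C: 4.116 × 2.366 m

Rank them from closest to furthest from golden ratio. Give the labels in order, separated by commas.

B, A, C

Ratios: A = 2.493 / 1.622 ≈ 1.537; B = 3.651 / 2.243 ≈ 1.628; C = 4.116 / 2.366 ≈ 1.740.
|Δ from 1.618|: A 0.081; B 0.010; C 0.122.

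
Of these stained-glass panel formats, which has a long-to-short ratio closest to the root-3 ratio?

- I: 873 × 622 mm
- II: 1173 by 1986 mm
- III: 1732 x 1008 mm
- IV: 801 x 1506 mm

III

Ratios (long/short): I ≈ 1.404; II ≈ 1.693; III ≈ 1.718; IV ≈ 1.880.
root-3 ≈ 1.732; option III is nearest (Δ 0.014).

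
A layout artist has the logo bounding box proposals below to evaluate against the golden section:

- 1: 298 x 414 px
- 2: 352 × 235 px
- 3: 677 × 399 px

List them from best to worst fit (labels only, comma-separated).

Ratios: 1 = 414 / 298 ≈ 1.389; 2 = 352 / 235 ≈ 1.498; 3 = 677 / 399 ≈ 1.697.
|Δ from 1.618|: 1 0.229; 2 0.120; 3 0.079.

3, 2, 1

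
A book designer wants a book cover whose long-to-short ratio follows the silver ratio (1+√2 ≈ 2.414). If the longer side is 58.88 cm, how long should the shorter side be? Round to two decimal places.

24.39 cm

silver ratio ≈ 2.41421.
Shorter side = 58.88 ÷ 2.41421 ≈ 24.3889 → 24.39 cm.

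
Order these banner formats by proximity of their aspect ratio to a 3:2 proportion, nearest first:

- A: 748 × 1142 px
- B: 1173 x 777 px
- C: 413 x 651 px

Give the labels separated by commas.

A: 1142/748 ≈ 1.527 → |1.527 − 1.500| = 0.027
B: 1173/777 ≈ 1.510 → |1.510 − 1.500| = 0.010
C: 651/413 ≈ 1.576 → |1.576 − 1.500| = 0.076

B, A, C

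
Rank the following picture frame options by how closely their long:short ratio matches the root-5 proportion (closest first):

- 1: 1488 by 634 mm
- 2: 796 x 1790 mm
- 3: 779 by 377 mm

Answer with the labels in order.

1: 1488/634 ≈ 2.347 → |2.347 − 2.236| = 0.111
2: 1790/796 ≈ 2.249 → |2.249 − 2.236| = 0.013
3: 779/377 ≈ 2.066 → |2.066 − 2.236| = 0.170

2, 1, 3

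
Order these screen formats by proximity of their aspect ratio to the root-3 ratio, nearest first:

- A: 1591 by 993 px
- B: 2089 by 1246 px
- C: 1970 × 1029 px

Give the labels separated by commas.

A: 1591/993 ≈ 1.602 → |1.602 − 1.732| = 0.130
B: 2089/1246 ≈ 1.677 → |1.677 − 1.732| = 0.055
C: 1970/1029 ≈ 1.914 → |1.914 − 1.732| = 0.182

B, A, C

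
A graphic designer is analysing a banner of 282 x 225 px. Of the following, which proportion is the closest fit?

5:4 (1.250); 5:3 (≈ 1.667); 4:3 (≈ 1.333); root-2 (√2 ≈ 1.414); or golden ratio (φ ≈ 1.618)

Ratio = 282 / 225 ≈ 1.253.
Distances: 5:4 1.250 (Δ 0.003); 5:3 1.667 (Δ 0.414); 4:3 1.333 (Δ 0.080); root-2 1.414 (Δ 0.161); golden ratio 1.618 (Δ 0.365).

5:4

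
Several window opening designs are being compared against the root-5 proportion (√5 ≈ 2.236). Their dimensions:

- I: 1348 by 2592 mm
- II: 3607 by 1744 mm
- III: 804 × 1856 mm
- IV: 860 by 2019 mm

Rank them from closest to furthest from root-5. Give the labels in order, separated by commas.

III, IV, II, I

Ratios: I = 2592 / 1348 ≈ 1.923; II = 3607 / 1744 ≈ 2.068; III = 1856 / 804 ≈ 2.308; IV = 2019 / 860 ≈ 2.348.
|Δ from 2.236|: I 0.313; II 0.168; III 0.072; IV 0.112.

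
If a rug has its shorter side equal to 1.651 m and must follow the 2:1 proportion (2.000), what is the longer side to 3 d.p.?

3.302 m

2:1 = 2.00000.
Longer side = 1.651 × 2.00000 ≈ 3.30200 → 3.302 m.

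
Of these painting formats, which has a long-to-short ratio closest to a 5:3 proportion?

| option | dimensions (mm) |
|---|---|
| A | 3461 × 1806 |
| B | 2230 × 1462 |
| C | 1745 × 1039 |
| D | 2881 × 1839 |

C

Target 5:3 ≈ 1.667.
A: 1.916 (Δ0.249)  B: 1.525 (Δ0.142)  C: 1.679 (Δ0.012)  D: 1.567 (Δ0.100)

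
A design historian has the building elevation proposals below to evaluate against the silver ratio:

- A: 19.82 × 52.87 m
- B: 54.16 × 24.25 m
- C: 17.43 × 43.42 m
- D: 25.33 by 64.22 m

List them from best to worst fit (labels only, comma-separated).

C, D, B, A

Ratios: A = 52.87 / 19.82 ≈ 2.668; B = 54.16 / 24.25 ≈ 2.233; C = 43.42 / 17.43 ≈ 2.491; D = 64.22 / 25.33 ≈ 2.535.
|Δ from 2.414|: A 0.254; B 0.181; C 0.077; D 0.121.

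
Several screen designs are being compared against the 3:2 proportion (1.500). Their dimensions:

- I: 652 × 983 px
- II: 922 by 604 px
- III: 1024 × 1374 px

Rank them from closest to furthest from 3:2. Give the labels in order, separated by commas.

I: 983/652 ≈ 1.508 → |1.508 − 1.500| = 0.008
II: 922/604 ≈ 1.526 → |1.526 − 1.500| = 0.026
III: 1374/1024 ≈ 1.342 → |1.342 − 1.500| = 0.158

I, II, III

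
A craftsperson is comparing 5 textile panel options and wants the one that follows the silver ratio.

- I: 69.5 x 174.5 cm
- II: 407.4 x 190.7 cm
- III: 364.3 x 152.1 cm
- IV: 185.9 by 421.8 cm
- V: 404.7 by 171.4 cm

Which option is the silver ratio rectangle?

Target silver ratio ≈ 2.414.
I: 2.511 (Δ0.097)  II: 2.136 (Δ0.278)  III: 2.395 (Δ0.019)  IV: 2.269 (Δ0.145)  V: 2.361 (Δ0.053)

III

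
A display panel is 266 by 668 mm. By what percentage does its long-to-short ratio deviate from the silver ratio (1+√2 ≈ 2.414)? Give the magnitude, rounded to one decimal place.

4.0%

Ratio = 668 / 266 ≈ 2.5113.
Ideal silver ratio ≈ 2.4142. |2.5113 − 2.4142| / 2.4142 ≈ 4.02% → 4.0%.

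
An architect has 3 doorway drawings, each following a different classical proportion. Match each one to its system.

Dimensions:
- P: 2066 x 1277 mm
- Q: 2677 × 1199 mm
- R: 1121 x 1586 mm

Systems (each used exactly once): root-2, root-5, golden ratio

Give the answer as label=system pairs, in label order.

P=golden ratio, Q=root-5, R=root-2

Ratios: P ≈ 1.618; Q ≈ 2.233; R ≈ 1.415.
Targets: root-2 ≈ 1.414; root-5 ≈ 2.236; golden ratio ≈ 1.618.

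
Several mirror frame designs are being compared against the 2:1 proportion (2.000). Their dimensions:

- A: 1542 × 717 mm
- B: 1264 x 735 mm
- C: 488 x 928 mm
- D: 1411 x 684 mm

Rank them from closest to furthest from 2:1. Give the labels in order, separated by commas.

A: 1542/717 ≈ 2.151 → |2.151 − 2.000| = 0.151
B: 1264/735 ≈ 1.720 → |1.720 − 2.000| = 0.280
C: 928/488 ≈ 1.902 → |1.902 − 2.000| = 0.098
D: 1411/684 ≈ 2.063 → |2.063 − 2.000| = 0.063

D, C, A, B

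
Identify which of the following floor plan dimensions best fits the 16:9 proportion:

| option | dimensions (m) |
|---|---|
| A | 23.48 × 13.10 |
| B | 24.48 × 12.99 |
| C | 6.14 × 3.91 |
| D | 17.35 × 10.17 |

A

Target 16:9 ≈ 1.778.
A: 1.792 (Δ0.014)  B: 1.885 (Δ0.107)  C: 1.570 (Δ0.208)  D: 1.706 (Δ0.072)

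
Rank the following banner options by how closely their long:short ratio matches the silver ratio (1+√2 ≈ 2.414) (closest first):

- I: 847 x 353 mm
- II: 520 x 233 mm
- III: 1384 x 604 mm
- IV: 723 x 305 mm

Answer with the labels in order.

I, IV, III, II

I: 847/353 ≈ 2.399 → |2.399 − 2.414| = 0.015
II: 520/233 ≈ 2.232 → |2.232 − 2.414| = 0.182
III: 1384/604 ≈ 2.291 → |2.291 − 2.414| = 0.123
IV: 723/305 ≈ 2.370 → |2.370 − 2.414| = 0.044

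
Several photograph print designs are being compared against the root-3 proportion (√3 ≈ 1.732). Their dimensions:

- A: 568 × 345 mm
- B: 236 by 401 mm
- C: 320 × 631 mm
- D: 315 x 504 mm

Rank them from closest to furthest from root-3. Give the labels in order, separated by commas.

A: 568/345 ≈ 1.646 → |1.646 − 1.732| = 0.086
B: 401/236 ≈ 1.699 → |1.699 − 1.732| = 0.033
C: 631/320 ≈ 1.972 → |1.972 − 1.732| = 0.240
D: 504/315 ≈ 1.600 → |1.600 − 1.732| = 0.132

B, A, D, C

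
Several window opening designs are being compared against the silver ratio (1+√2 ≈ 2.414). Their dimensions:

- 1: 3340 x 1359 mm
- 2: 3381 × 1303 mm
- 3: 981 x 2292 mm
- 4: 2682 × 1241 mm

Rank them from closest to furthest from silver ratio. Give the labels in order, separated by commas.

Ratios: 1 = 3340 / 1359 ≈ 2.458; 2 = 3381 / 1303 ≈ 2.595; 3 = 2292 / 981 ≈ 2.336; 4 = 2682 / 1241 ≈ 2.161.
|Δ from 2.414|: 1 0.044; 2 0.181; 3 0.078; 4 0.253.

1, 3, 2, 4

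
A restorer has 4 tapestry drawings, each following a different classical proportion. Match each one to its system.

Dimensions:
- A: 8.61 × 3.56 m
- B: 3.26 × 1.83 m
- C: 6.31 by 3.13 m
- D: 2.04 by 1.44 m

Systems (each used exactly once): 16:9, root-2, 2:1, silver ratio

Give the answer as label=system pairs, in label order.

Ratios: A ≈ 2.419; B ≈ 1.781; C ≈ 2.016; D ≈ 1.417.
Targets: 16:9 ≈ 1.778; root-2 ≈ 1.414; 2:1 ≈ 2.000; silver ratio ≈ 2.414.

A=silver ratio, B=16:9, C=2:1, D=root-2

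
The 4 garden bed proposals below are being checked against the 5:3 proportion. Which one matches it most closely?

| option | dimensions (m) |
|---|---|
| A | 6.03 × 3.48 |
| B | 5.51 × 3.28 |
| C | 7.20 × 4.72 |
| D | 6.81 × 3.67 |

Target 5:3 ≈ 1.667.
A: 1.733 (Δ0.066)  B: 1.680 (Δ0.013)  C: 1.525 (Δ0.142)  D: 1.856 (Δ0.189)

B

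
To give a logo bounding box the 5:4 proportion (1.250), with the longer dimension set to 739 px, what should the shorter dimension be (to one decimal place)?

5:4 = 1.25000.
Shorter side = 739 ÷ 1.25000 ≈ 591.200 → 591.2 px.

591.2 px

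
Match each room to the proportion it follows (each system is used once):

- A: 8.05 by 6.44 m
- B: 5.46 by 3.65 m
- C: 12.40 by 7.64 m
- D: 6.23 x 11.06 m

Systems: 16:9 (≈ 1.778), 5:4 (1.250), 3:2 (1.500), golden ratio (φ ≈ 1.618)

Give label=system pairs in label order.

A = 8.05/6.44 ≈ 1.250 → 5:4 (1.250)
B = 5.46/3.65 ≈ 1.496 → 3:2 (1.500)
C = 12.40/7.64 ≈ 1.623 → golden ratio (1.618)
D = 11.06/6.23 ≈ 1.775 → 16:9 (1.778)

A=5:4, B=3:2, C=golden ratio, D=16:9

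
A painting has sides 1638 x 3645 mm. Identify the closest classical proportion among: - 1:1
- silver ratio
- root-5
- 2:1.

root-5

3645/1638 ≈ 2.225. Nearest candidates are root-5 (2.236, off by 0.011) and silver ratio (2.414, off by 0.189).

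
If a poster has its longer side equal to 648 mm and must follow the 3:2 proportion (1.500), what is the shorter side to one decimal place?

432.0 mm

3:2 = 1.50000.
Shorter side = 648 ÷ 1.50000 ≈ 432.000 → 432.0 mm.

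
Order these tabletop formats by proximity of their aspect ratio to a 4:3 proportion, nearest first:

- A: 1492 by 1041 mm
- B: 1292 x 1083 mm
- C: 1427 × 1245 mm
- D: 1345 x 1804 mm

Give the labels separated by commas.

Ratios: A = 1492 / 1041 ≈ 1.433; B = 1292 / 1083 ≈ 1.193; C = 1427 / 1245 ≈ 1.146; D = 1804 / 1345 ≈ 1.341.
|Δ from 1.333|: A 0.100; B 0.140; C 0.187; D 0.008.

D, A, B, C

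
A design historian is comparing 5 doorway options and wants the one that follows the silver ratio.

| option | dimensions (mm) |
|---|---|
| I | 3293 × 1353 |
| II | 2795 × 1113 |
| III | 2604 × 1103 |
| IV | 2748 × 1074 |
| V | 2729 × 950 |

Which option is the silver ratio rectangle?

Ratios (long/short): I ≈ 2.434; II ≈ 2.511; III ≈ 2.361; IV ≈ 2.559; V ≈ 2.873.
silver ratio ≈ 2.414; option I is nearest (Δ 0.020).

I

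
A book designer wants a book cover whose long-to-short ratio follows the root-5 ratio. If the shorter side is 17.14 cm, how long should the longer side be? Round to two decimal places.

38.33 cm

root-5 ≈ 2.23607.
Longer side = 17.14 × 2.23607 ≈ 38.3262 → 38.33 cm.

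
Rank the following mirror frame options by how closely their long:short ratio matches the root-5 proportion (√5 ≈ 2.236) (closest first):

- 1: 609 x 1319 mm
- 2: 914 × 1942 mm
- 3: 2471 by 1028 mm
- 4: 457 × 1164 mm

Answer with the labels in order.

1, 2, 3, 4

1: 1319/609 ≈ 2.166 → |2.166 − 2.236| = 0.070
2: 1942/914 ≈ 2.125 → |2.125 − 2.236| = 0.111
3: 2471/1028 ≈ 2.404 → |2.404 − 2.236| = 0.168
4: 1164/457 ≈ 2.547 → |2.547 − 2.236| = 0.311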